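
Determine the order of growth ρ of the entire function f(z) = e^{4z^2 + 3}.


|e^{4z^2 + 3}| = e^{Re(4·z^2) + 3} ≤ e^{4|z|^2 + 3} = e^{4r^2 + 3} on |z| = r, so ρ ≤ 2. Choosing z on |z|=r so that 4·z^2 is real positive (always possible by picking arg z appropriately) gives |f(z)| = e^{4r^2 + 3}, matching the bound. The additive constant 3 does not affect log log M(r) ~ 2·log r. Hence ρ = 2.
Therefore ρ = 2.

Order ρ = 2.


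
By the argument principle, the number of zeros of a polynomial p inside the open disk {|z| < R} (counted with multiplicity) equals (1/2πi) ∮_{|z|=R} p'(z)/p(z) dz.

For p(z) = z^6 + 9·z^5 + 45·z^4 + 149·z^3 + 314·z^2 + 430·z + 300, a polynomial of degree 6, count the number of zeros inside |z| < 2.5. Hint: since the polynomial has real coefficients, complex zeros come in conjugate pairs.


The zeros of p are: -2, (-1 + 3i), (-1 - 3i), (-1 + 2i), (-1 - 2i), -3.
Their magnitudes are: 2, 3.162, 3.162, 2.236, 2.236, 3.
Zeros with |z| < R = 2.5: -2, (-1 + 2i), (-1 - 2i).
Count = 3.
By the argument principle, (1/2πi) ∮_{|z|=R} p'(z)/p(z) dz equals exactly this count.

Number of zeros inside |z| < 2.5: 3.


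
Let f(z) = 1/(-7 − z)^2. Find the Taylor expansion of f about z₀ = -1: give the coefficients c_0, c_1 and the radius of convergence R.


Let w = z − z₀, so z = z₀ + w.
Then -7 − z = -7 − (z₀ + w) = (-7 − z₀) − w = -6 − w.
f(z) = 1/(-6 − w)^2 = (1/(-6)^2) · (1 − w/(-6))^{−2}.
By the binomial series (1−u)^{−2} = Σ_{n≥0} C(n+1, 1) u^n for |u|<1, with u = w/(-6):
  c_n = C(n+1, 1) / (-6)^(n+2).
  c_0 = 1/(-6)^2 = 1/36.
  c_1 = 2/(-6)^3 = -1/108.
The series is valid for |w/d| < 1, i.e. |z − z₀| < |d|.
Radius of convergence: R = |-7 − z₀| = |-6| = 6 (distance from z₀ to the singularity z = -7).

c_0 = 1/36, c_1 = -1/108; R = 6.


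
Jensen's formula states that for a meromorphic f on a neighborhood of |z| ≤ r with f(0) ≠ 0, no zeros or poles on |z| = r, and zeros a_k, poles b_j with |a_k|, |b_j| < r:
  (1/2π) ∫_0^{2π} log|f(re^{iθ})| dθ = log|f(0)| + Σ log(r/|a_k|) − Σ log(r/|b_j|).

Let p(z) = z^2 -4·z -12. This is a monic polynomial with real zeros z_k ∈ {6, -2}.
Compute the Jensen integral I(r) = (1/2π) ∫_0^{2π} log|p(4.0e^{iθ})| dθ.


Zeros: -2, 6; r = 4.0.
Inside |z| < r: -2. Outside (|z| ≥ r): 6.
p(0) = -12, so log|p(0)| = log(12) = 2.4849.
Apply Jensen: I(r) = log|p(0)| + Σ_k log(r/|z_k|), summed over zeros inside |z| < r.
  log(r/|z_k|) for z_k = -2: log(4.0/2) = 0.6931
  Outside zeros (6) contribute nothing to the Jensen sum.
Sum over inside zeros: 0.6931.
I(r) = log|p(0)| + (inside sum) = 2.4849 + 0.6931 = 3.1781.
Note: since some zeros are outside |z| ≤ r, the simplified n·log(r) form does NOT apply — only the inside zeros contribute.

I(r) ≈ 3.1781.


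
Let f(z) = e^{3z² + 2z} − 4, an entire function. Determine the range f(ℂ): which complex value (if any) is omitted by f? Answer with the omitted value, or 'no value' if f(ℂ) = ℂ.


Little Picard bounds the complement of f(ℂ) to at most one point.
The exponent g(z) = 3z² + 2z is a nonconstant polynomial, hence surjective onto ℂ. So e^{g(z)} takes every value in {e^w : w ∈ ℂ} = ℂ ∖ {0}. Adding -4 shifts the range to ℂ ∖ {-4}. f omits exactly -4.

Omitted value: -4.


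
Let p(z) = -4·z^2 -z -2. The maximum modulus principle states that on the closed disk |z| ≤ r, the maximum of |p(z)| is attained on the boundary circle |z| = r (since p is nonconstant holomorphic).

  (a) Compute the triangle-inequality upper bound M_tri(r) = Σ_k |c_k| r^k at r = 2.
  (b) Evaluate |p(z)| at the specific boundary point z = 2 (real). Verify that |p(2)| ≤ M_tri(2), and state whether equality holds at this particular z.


Coefficients: c_0 = -2, c_1 = -1, c_2 = -4. Radius r = 2.
Part (a). Triangle bound: M_tri(r) = Σ_k |c_k| r^k
  = |-2|·2^0 + |-1|·2^1 + |-4|·2^2
  = 2 + 2 + 16 = 20.
This bounds M(r) := max_{|z|=r} |p(z)| from above; equality holds iff all terms c_k z^k can be made to align in phase at a single z on |z|=r.
Part (b). At z = 2 (real, on the circle |z| = r):
  p(2) = (-2)·2^0 + (-1)·2^1 + (-4)·2^2 = -20.
  |p(2)| = 20.
Since all nonzero coefficients share the same sign, |p(2)| = 20 = M_tri(2); the triangle bound is attained at z = 2, so in fact M(r) = 20.

M_tri(2) = 20; |p(2)| = 20; equality at z=2: yes.


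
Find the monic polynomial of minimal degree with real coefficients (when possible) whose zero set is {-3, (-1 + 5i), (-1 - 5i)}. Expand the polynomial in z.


The polynomial is p(z) = ∏_{α ∈ S} (z − α), where S = {-3, (-1 + 5i), (-1 - 5i)}.
Expanding the product yields: p(z) = z^3 + 5·z^2 + 32·z + 78.
Note conjugate pairs combine to real quadratics: (z − (-1+5i))(z − (-1−5i)) = z² + 2z + 26.
The resulting polynomial has degree 3 and real coefficients as required.

p(z) = z^3 + 5·z^2 + 32·z + 78.


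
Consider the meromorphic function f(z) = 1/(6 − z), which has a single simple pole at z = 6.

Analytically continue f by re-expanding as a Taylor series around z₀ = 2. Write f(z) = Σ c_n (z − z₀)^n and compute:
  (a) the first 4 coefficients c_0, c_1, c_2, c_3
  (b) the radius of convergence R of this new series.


Let w = z − z₀, so z = z₀ + w.
Then 6 − z = 6 − (z₀ + w) = (6 − z₀) − w = 4 − w.
f(z) = 1/(4 − w) = (1/(4)) · 1/(1 − w/(4)) = Σ_{n≥0} w^n / (4)^(n+1).
So c_n = 1/(4)^(n+1):
  c_0 = 1/(4)^1 = 1/4.
  c_1 = 1/(4)^2 = 1/16.
  c_2 = 1/(4)^3 = 1/64.
  c_3 = 1/(4)^4 = 1/256.
The series is valid for |w/d| < 1, i.e. |z − z₀| < |d|.
Radius of convergence: R = |6 − z₀| = |4| = 4 (distance from z₀ to the singularity z = 6).

c_0 = 1/4, c_1 = 1/16, c_2 = 1/64, c_3 = 1/256; R = 4.


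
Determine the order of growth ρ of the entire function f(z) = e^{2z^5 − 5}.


|e^{2z^5 − 5}| = e^{Re(2·z^5) + -5} ≤ e^{2|z|^5 + -5} = e^{2r^5 + -5} on |z| = r, so ρ ≤ 5. Choosing z on |z|=r so that 2·z^5 is real positive (always possible by picking arg z appropriately) gives |f(z)| = e^{2r^5 + -5}, matching the bound. The additive constant -5 does not affect log log M(r) ~ 5·log r. Hence ρ = 5.
Therefore ρ = 5.

Order ρ = 5.


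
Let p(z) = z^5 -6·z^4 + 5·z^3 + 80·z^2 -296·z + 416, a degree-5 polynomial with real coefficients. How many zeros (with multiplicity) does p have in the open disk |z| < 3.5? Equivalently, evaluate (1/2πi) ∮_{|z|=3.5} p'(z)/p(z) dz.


The zeros of p are: (3 + 2i), (3 - 2i), (2 + 2i), (2 - 2i), -4.
Their magnitudes are: 3.606, 3.606, 2.828, 2.828, 4.
Zeros with |z| < R = 3.5: (2 + 2i), (2 - 2i).
Count = 2.
By the argument principle, (1/2πi) ∮_{|z|=R} p'(z)/p(z) dz equals exactly this count.

Number of zeros inside |z| < 3.5: 2.


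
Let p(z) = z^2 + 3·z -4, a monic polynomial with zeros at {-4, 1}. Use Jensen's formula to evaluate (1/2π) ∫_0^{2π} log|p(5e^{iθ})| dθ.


Zeros: -4, 1; r = 5.
Inside |z| < r: -4, 1. Outside (|z| ≥ r): ∅.
p(0) = -4, so log|p(0)| = log(4) = 1.3863.
Apply Jensen: I(r) = log|p(0)| + Σ_k log(r/|z_k|), summed over zeros inside |z| < r.
  log(r/|z_k|) for z_k = -4: log(5/4) = 0.2231
  log(r/|z_k|) for z_k = 1: log(5/1) = 1.6094
Sum over inside zeros: 1.8326.
I(r) = log|p(0)| + (inside sum) = 1.3863 + 1.8326 = 3.2189.
Closed form (all zeros inside, monic): I(r) = n·log(r) = 2·log(5) = 3.2189. ✓

I(r) ≈ 3.2189.


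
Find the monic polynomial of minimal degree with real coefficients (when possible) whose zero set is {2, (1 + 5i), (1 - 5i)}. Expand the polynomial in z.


The polynomial is p(z) = ∏_{α ∈ S} (z − α), where S = {2, (1 + 5i), (1 - 5i)}.
Expanding the product yields: p(z) = z^3 -4·z^2 + 30·z -52.
Note conjugate pairs combine to real quadratics: (z − (1+5i))(z − (1−5i)) = z² − 2z + 26.
The resulting polynomial has degree 3 and real coefficients as required.

p(z) = z^3 -4·z^2 + 30·z -52.


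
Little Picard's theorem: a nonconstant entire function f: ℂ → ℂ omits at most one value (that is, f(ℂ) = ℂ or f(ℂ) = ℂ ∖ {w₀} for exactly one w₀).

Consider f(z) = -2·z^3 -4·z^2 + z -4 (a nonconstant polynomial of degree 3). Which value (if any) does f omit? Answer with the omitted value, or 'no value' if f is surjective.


Little Picard bounds the complement of f(ℂ) to at most one point.
For every w ∈ ℂ, the equation p(z) − w = 0 is a nonconstant polynomial in z and hence has at least one root by the fundamental theorem of algebra. So p is surjective onto ℂ, omitting no value.

Omitted value: no value.


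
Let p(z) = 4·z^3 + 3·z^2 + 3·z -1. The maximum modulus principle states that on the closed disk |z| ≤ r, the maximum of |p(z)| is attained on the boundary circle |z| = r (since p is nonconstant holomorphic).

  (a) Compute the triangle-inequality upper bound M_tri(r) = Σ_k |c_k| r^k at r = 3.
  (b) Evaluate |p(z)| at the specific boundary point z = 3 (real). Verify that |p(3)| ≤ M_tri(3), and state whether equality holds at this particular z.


Coefficients: c_0 = -1, c_1 = 3, c_2 = 3, c_3 = 4. Radius r = 3.
Part (a). Triangle bound: M_tri(r) = Σ_k |c_k| r^k
  = |-1|·3^0 + |3|·3^1 + |3|·3^2 + |4|·3^3
  = 1 + 9 + 27 + 108 = 145.
This bounds M(r) := max_{|z|=r} |p(z)| from above; equality holds iff all terms c_k z^k can be made to align in phase at a single z on |z|=r.
Part (b). At z = 3 (real, on the circle |z| = r):
  p(3) = (-1)·3^0 + (3)·3^1 + (3)·3^2 + (4)·3^3 = 143.
  |p(3)| = 143.
Check: |p(3)| = 143 ≤ 145 = M_tri(3). ✓ Equality does not hold at z = 3 (the coefficients have mixed signs, so the terms do not all align in phase there).

M_tri(3) = 145; |p(3)| = 143; equality at z=3: no.


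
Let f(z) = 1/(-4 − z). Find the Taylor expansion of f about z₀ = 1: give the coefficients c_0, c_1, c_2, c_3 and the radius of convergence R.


Let w = z − z₀, so z = z₀ + w.
Then -4 − z = -4 − (z₀ + w) = (-4 − z₀) − w = -5 − w.
f(z) = 1/(-5 − w) = (1/(-5)) · 1/(1 − w/(-5)) = Σ_{n≥0} w^n / (-5)^(n+1).
So c_n = 1/(-5)^(n+1):
  c_0 = 1/(-5)^1 = -1/5.
  c_1 = 1/(-5)^2 = 1/25.
  c_2 = 1/(-5)^3 = -1/125.
  c_3 = 1/(-5)^4 = 1/625.
The series is valid for |w/d| < 1, i.e. |z − z₀| < |d|.
Radius of convergence: R = |-4 − z₀| = |-5| = 5 (distance from z₀ to the singularity z = -4).

c_0 = -1/5, c_1 = 1/25, c_2 = -1/125, c_3 = 1/625; R = 5.


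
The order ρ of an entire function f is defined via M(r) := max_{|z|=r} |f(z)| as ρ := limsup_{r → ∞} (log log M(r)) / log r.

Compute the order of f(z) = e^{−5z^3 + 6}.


|e^{−5z^3 + 6}| = e^{Re(-5·z^3) + 6} ≤ e^{5|z|^3 + 6} = e^{5r^3 + 6} on |z| = r, so ρ ≤ 3. Choosing z on |z|=r so that -5·z^3 is real positive (always possible by picking arg z appropriately) gives |f(z)| = e^{5r^3 + 6}, matching the bound. The additive constant 6 does not affect log log M(r) ~ 3·log r. Hence ρ = 3.
Therefore ρ = 3.

Order ρ = 3.


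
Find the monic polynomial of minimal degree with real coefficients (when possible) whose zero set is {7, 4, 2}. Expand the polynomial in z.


The polynomial is p(z) = ∏_{α ∈ S} (z − α), where S = {7, 4, 2}.
Expanding the product yields: p(z) = z^3 -13·z^2 + 50·z -56.
The resulting polynomial has degree 3 and real coefficients as required.

p(z) = z^3 -13·z^2 + 50·z -56.


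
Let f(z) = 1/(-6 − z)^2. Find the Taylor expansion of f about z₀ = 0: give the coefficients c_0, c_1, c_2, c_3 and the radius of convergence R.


Let w = z − z₀, so z = z₀ + w.
Then -6 − z = -6 − (z₀ + w) = (-6 − z₀) − w = -6 − w.
f(z) = 1/(-6 − w)^2 = (1/(-6)^2) · (1 − w/(-6))^{−2}.
By the binomial series (1−u)^{−2} = Σ_{n≥0} C(n+1, 1) u^n for |u|<1, with u = w/(-6):
  c_n = C(n+1, 1) / (-6)^(n+2).
  c_0 = 1/(-6)^2 = 1/36.
  c_1 = 2/(-6)^3 = -1/108.
  c_2 = 3/(-6)^4 = 1/432.
  c_3 = 4/(-6)^5 = -1/1944.
The series is valid for |w/d| < 1, i.e. |z − z₀| < |d|.
Radius of convergence: R = |-6 − z₀| = |-6| = 6 (distance from z₀ to the singularity z = -6).

c_0 = 1/36, c_1 = -1/108, c_2 = 1/432, c_3 = -1/1944; R = 6.


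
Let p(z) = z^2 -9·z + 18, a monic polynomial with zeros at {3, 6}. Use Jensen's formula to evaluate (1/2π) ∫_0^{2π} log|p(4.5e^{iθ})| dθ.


Zeros: 3, 6; r = 4.5.
Inside |z| < r: 3. Outside (|z| ≥ r): 6.
p(0) = 18, so log|p(0)| = log(18) = 2.8904.
Apply Jensen: I(r) = log|p(0)| + Σ_k log(r/|z_k|), summed over zeros inside |z| < r.
  log(r/|z_k|) for z_k = 3: log(4.5/3) = 0.4055
  Outside zeros (6) contribute nothing to the Jensen sum.
Sum over inside zeros: 0.4055.
I(r) = log|p(0)| + (inside sum) = 2.8904 + 0.4055 = 3.2958.
Note: since some zeros are outside |z| ≤ r, the simplified n·log(r) form does NOT apply — only the inside zeros contribute.

I(r) ≈ 3.2958.


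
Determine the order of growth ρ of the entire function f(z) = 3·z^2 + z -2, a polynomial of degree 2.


|f(z)| ≤ Σ|c_k|·r^k = O(r^2) as r → ∞. Polynomial growth is O(e^{r^ε}) for every ε > 0 (since r^2/e^{r^ε} → 0), so ρ ≤ ε for all ε > 0, i.e. ρ = 0. Every nonconstant polynomial has order 0.
Therefore ρ = 0.

Order ρ = 0.


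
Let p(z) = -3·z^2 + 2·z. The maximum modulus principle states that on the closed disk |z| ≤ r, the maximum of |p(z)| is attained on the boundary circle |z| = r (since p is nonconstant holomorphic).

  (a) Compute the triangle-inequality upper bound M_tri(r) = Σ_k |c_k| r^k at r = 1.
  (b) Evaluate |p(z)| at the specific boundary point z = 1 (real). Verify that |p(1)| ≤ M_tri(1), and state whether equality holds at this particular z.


Coefficients: c_0 = 0, c_1 = 2, c_2 = -3. Radius r = 1.
Part (a). Triangle bound: M_tri(r) = Σ_k |c_k| r^k
  = |0|·1^0 + |2|·1^1 + |-3|·1^2
  = 0 + 2 + 3 = 5.
This bounds M(r) := max_{|z|=r} |p(z)| from above; equality holds iff all terms c_k z^k can be made to align in phase at a single z on |z|=r.
Part (b). At z = 1 (real, on the circle |z| = r):
  p(1) = (0)·1^0 + (2)·1^1 + (-3)·1^2 = -1.
  |p(1)| = 1.
Check: |p(1)| = 1 ≤ 5 = M_tri(1). ✓ Equality does not hold at z = 1 (the coefficients have mixed signs, so the terms do not all align in phase there).

M_tri(1) = 5; |p(1)| = 1; equality at z=1: no.


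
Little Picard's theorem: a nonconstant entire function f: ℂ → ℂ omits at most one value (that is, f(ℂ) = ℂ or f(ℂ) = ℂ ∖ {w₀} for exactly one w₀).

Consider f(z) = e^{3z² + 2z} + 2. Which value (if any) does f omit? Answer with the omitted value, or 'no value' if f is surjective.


Little Picard bounds the complement of f(ℂ) to at most one point.
The exponent g(z) = 3z² + 2z is a nonconstant polynomial, hence surjective onto ℂ. So e^{g(z)} takes every value in {e^w : w ∈ ℂ} = ℂ ∖ {0}. Adding 2 shifts the range to ℂ ∖ {2}. f omits exactly 2.

Omitted value: 2.


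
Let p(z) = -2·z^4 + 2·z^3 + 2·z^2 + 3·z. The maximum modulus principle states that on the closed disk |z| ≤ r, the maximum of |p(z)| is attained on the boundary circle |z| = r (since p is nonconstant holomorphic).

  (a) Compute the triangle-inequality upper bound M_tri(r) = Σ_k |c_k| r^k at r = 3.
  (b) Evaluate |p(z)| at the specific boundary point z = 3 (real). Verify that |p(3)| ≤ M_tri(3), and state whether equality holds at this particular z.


Coefficients: c_0 = 0, c_1 = 3, c_2 = 2, c_3 = 2, c_4 = -2. Radius r = 3.
Part (a). Triangle bound: M_tri(r) = Σ_k |c_k| r^k
  = |0|·3^0 + |3|·3^1 + |2|·3^2 + |2|·3^3 + |-2|·3^4
  = 0 + 9 + 18 + 54 + 162 = 243.
This bounds M(r) := max_{|z|=r} |p(z)| from above; equality holds iff all terms c_k z^k can be made to align in phase at a single z on |z|=r.
Part (b). At z = 3 (real, on the circle |z| = r):
  p(3) = (0)·3^0 + (3)·3^1 + (2)·3^2 + (2)·3^3 + (-2)·3^4 = -81.
  |p(3)| = 81.
Check: |p(3)| = 81 ≤ 243 = M_tri(3). ✓ Equality does not hold at z = 3 (the coefficients have mixed signs, so the terms do not all align in phase there).

M_tri(3) = 243; |p(3)| = 81; equality at z=3: no.


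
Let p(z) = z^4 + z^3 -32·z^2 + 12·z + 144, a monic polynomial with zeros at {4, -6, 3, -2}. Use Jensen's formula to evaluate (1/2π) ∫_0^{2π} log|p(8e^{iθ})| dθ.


Zeros: -6, -2, 3, 4; r = 8.
Inside |z| < r: -6, -2, 3, 4. Outside (|z| ≥ r): ∅.
p(0) = 144, so log|p(0)| = log(144) = 4.9698.
Apply Jensen: I(r) = log|p(0)| + Σ_k log(r/|z_k|), summed over zeros inside |z| < r.
  log(r/|z_k|) for z_k = 4: log(8/4) = 0.6931
  log(r/|z_k|) for z_k = -6: log(8/6) = 0.2877
  log(r/|z_k|) for z_k = 3: log(8/3) = 0.9808
  log(r/|z_k|) for z_k = -2: log(8/2) = 1.3863
Sum over inside zeros: 3.3480.
I(r) = log|p(0)| + (inside sum) = 4.9698 + 3.3480 = 8.3178.
Closed form (all zeros inside, monic): I(r) = n·log(r) = 4·log(8) = 8.3178. ✓

I(r) ≈ 8.3178.


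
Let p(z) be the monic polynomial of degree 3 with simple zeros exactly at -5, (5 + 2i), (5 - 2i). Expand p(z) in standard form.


The polynomial is p(z) = ∏_{α ∈ S} (z − α), where S = {-5, (5 + 2i), (5 - 2i)}.
Expanding the product yields: p(z) = z^3 -5·z^2 -21·z + 145.
Note conjugate pairs combine to real quadratics: (z − (5+2i))(z − (5−2i)) = z² − 10z + 29.
The resulting polynomial has degree 3 and real coefficients as required.

p(z) = z^3 -5·z^2 -21·z + 145.


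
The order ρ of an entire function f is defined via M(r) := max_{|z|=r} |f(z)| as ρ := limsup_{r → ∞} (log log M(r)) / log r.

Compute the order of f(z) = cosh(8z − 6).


cosh(w) is a linear combination of e^{iw} and e^{−iw} (or e^w, e^{−w} in the hyperbolic case), so |cosh(w)| ≤ e^{|w|}. With w = 8z − 6, |w| ≤ 8|z| + 6 = 8r + 6 on |z| = r, giving M(r) ≤ e^{8r + 6}, so ρ ≤ 1. On a suitable ray (z = it for sin/cos; z = t for sinh/cosh, t real → ∞), |cosh(8z − 6)| grows like e^{8|t|}/2, so ρ ≥ 1. Hence ρ = 1.
Therefore ρ = 1.

Order ρ = 1.


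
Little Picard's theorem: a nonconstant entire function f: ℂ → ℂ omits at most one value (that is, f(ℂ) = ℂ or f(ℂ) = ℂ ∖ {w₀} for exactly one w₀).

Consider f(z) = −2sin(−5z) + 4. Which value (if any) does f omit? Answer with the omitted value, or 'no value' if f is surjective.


Little Picard bounds the complement of f(ℂ) to at most one point.
sin is entire and surjective onto ℂ: for every w ∈ ℂ, sin(ζ) = w has a solution ζ ∈ ℂ (e.g., via the complex inverse arcsin). With ζ = −5z this gives z = ζ/(-5). Then -2·sin(−5z) takes every value in -2·ℂ = ℂ, and adding 4 is a bijection of ℂ. So f is surjective and omits no value. (Note: only on the real line is sin bounded by [−1, 1].)

Omitted value: no value.


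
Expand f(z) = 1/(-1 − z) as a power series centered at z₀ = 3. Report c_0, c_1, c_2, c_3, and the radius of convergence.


Let w = z − z₀, so z = z₀ + w.
Then -1 − z = -1 − (z₀ + w) = (-1 − z₀) − w = -4 − w.
f(z) = 1/(-4 − w) = (1/(-4)) · 1/(1 − w/(-4)) = Σ_{n≥0} w^n / (-4)^(n+1).
So c_n = 1/(-4)^(n+1):
  c_0 = 1/(-4)^1 = -1/4.
  c_1 = 1/(-4)^2 = 1/16.
  c_2 = 1/(-4)^3 = -1/64.
  c_3 = 1/(-4)^4 = 1/256.
The series is valid for |w/d| < 1, i.e. |z − z₀| < |d|.
Radius of convergence: R = |-1 − z₀| = |-4| = 4 (distance from z₀ to the singularity z = -1).

c_0 = -1/4, c_1 = 1/16, c_2 = -1/64, c_3 = 1/256; R = 4.


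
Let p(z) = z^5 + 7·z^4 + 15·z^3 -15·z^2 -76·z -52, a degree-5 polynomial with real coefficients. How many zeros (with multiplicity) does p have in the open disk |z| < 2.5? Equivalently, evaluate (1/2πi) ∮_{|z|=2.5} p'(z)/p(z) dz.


The zeros of p are: -1, 2, (-3 + 2i), (-3 - 2i), -2.
Their magnitudes are: 1, 2, 3.606, 3.606, 2.
Zeros with |z| < R = 2.5: -1, 2, -2.
Count = 3.
By the argument principle, (1/2πi) ∮_{|z|=R} p'(z)/p(z) dz equals exactly this count.

Number of zeros inside |z| < 2.5: 3.


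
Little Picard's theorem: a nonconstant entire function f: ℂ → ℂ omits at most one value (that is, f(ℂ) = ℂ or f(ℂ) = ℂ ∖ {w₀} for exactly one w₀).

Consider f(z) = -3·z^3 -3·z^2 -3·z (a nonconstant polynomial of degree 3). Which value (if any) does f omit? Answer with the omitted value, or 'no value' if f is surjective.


Little Picard bounds the complement of f(ℂ) to at most one point.
For every w ∈ ℂ, the equation p(z) − w = 0 is a nonconstant polynomial in z and hence has at least one root by the fundamental theorem of algebra. So p is surjective onto ℂ, omitting no value.

Omitted value: no value.


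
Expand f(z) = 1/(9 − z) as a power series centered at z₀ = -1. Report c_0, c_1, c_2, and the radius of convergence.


Let w = z − z₀, so z = z₀ + w.
Then 9 − z = 9 − (z₀ + w) = (9 − z₀) − w = 10 − w.
f(z) = 1/(10 − w) = (1/(10)) · 1/(1 − w/(10)) = Σ_{n≥0} w^n / (10)^(n+1).
So c_n = 1/(10)^(n+1):
  c_0 = 1/(10)^1 = 1/10.
  c_1 = 1/(10)^2 = 1/100.
  c_2 = 1/(10)^3 = 1/1000.
The series is valid for |w/d| < 1, i.e. |z − z₀| < |d|.
Radius of convergence: R = |9 − z₀| = |10| = 10 (distance from z₀ to the singularity z = 9).

c_0 = 1/10, c_1 = 1/100, c_2 = 1/1000; R = 10.


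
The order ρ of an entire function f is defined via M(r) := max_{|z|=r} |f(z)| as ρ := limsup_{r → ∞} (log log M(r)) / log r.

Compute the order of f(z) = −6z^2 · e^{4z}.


M(r) = max_{|z|=r} |-6|·|z|^2·|e^{4z}| = 6·r^2 · e^{4r^1} (the factors attain their maxima compatibly on |z|=r). Then log M(r) = log 6 + 2·log r + 4r^1, dominated by the last term, so log log M(r) ~ 1·log r. The polynomial factor -6z^2 contributes only a log r term and does not affect the order. ρ = 1.
Therefore ρ = 1.

Order ρ = 1.


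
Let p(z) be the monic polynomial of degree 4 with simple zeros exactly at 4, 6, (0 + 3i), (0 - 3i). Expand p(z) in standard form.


The polynomial is p(z) = ∏_{α ∈ S} (z − α), where S = {4, 6, (0 + 3i), (0 - 3i)}.
Expanding the product yields: p(z) = z^4 -10·z^3 + 33·z^2 -90·z + 216.
Note conjugate pairs combine to real quadratics: (z − (0+3i))(z − (0−3i)) = z² + 9.
The resulting polynomial has degree 4 and real coefficients as required.

p(z) = z^4 -10·z^3 + 33·z^2 -90·z + 216.


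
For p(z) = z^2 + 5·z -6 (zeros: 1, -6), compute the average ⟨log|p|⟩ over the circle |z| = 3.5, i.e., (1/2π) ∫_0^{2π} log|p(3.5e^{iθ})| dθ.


Zeros: -6, 1; r = 3.5.
Inside |z| < r: 1. Outside (|z| ≥ r): -6.
p(0) = -6, so log|p(0)| = log(6) = 1.7918.
Apply Jensen: I(r) = log|p(0)| + Σ_k log(r/|z_k|), summed over zeros inside |z| < r.
  log(r/|z_k|) for z_k = 1: log(3.5/1) = 1.2528
  Outside zeros (-6) contribute nothing to the Jensen sum.
Sum over inside zeros: 1.2528.
I(r) = log|p(0)| + (inside sum) = 1.7918 + 1.2528 = 3.0445.
Note: since some zeros are outside |z| ≤ r, the simplified n·log(r) form does NOT apply — only the inside zeros contribute.

I(r) ≈ 3.0445.


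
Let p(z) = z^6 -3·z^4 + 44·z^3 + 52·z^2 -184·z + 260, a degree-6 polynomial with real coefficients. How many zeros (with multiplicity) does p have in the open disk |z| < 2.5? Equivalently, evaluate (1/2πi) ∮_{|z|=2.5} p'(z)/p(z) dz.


The zeros of p are: (2 + 3i), (2 - 3i), (1 + 1i), (1 - 1i), (-3 + 1i), (-3 - 1i).
Their magnitudes are: 3.606, 3.606, 1.414, 1.414, 3.162, 3.162.
Zeros with |z| < R = 2.5: (1 + 1i), (1 - 1i).
Count = 2.
By the argument principle, (1/2πi) ∮_{|z|=R} p'(z)/p(z) dz equals exactly this count.

Number of zeros inside |z| < 2.5: 2.


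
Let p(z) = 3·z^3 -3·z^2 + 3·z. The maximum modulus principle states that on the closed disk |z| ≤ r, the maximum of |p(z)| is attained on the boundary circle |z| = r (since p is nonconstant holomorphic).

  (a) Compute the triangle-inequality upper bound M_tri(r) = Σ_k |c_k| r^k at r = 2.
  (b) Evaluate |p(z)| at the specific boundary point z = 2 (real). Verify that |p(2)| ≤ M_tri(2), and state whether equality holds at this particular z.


Coefficients: c_0 = 0, c_1 = 3, c_2 = -3, c_3 = 3. Radius r = 2.
Part (a). Triangle bound: M_tri(r) = Σ_k |c_k| r^k
  = |0|·2^0 + |3|·2^1 + |-3|·2^2 + |3|·2^3
  = 0 + 6 + 12 + 24 = 42.
This bounds M(r) := max_{|z|=r} |p(z)| from above; equality holds iff all terms c_k z^k can be made to align in phase at a single z on |z|=r.
Part (b). At z = 2 (real, on the circle |z| = r):
  p(2) = (0)·2^0 + (3)·2^1 + (-3)·2^2 + (3)·2^3 = 18.
  |p(2)| = 18.
Check: |p(2)| = 18 ≤ 42 = M_tri(2). ✓ Equality does not hold at z = 2 (the coefficients have mixed signs, so the terms do not all align in phase there).

M_tri(2) = 42; |p(2)| = 18; equality at z=2: no.


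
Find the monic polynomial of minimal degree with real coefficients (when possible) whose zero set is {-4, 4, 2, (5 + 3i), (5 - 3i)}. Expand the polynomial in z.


The polynomial is p(z) = ∏_{α ∈ S} (z − α), where S = {-4, 4, 2, (5 + 3i), (5 - 3i)}.
Expanding the product yields: p(z) = z^5 -12·z^4 + 38·z^3 + 124·z^2 -864·z + 1088.
Note conjugate pairs combine to real quadratics: (z − (5+3i))(z − (5−3i)) = z² − 10z + 34.
The resulting polynomial has degree 5 and real coefficients as required.

p(z) = z^5 -12·z^4 + 38·z^3 + 124·z^2 -864·z + 1088.


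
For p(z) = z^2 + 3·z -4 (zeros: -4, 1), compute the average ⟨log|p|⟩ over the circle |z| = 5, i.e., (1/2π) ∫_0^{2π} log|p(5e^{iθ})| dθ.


Zeros: -4, 1; r = 5.
Inside |z| < r: -4, 1. Outside (|z| ≥ r): ∅.
p(0) = -4, so log|p(0)| = log(4) = 1.3863.
Apply Jensen: I(r) = log|p(0)| + Σ_k log(r/|z_k|), summed over zeros inside |z| < r.
  log(r/|z_k|) for z_k = -4: log(5/4) = 0.2231
  log(r/|z_k|) for z_k = 1: log(5/1) = 1.6094
Sum over inside zeros: 1.8326.
I(r) = log|p(0)| + (inside sum) = 1.3863 + 1.8326 = 3.2189.
Closed form (all zeros inside, monic): I(r) = n·log(r) = 2·log(5) = 3.2189. ✓

I(r) ≈ 3.2189.


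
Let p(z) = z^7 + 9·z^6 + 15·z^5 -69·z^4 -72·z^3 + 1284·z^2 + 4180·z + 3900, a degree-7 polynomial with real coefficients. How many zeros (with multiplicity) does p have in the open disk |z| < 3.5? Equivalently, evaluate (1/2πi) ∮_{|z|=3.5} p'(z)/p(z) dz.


The zeros of p are: (3 + 2i), (3 - 2i), (-3 + 1i), (-3 - 1i), (-3 + 1i), (-3 - 1i), -3.
Their magnitudes are: 3.606, 3.606, 3.162, 3.162, 3.162, 3.162, 3.
Zeros with |z| < R = 3.5: (-3 + 1i), (-3 - 1i), (-3 + 1i), (-3 - 1i), -3.
Count = 5.
By the argument principle, (1/2πi) ∮_{|z|=R} p'(z)/p(z) dz equals exactly this count.

Number of zeros inside |z| < 3.5: 5.


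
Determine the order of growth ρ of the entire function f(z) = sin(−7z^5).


Write sin(w) = (e^{iw} ± e^{−iw})/(2 or 2i), so |sin(w)| ≤ e^{|w|}. With w = −7z^5, |w| ≤ 7r^5 + 0 on |z|=r, giving M(r) ≤ e^{7r^5 + 0} and ρ ≤ 5. For the lower bound, choose z on |z|=r with -7z^5 purely imaginary of modulus 7r^5; then |sin(−7z^5)| grows like e^{7r^5}/2, so ρ ≥ 5. Hence ρ = 5.
Therefore ρ = 5.

Order ρ = 5.


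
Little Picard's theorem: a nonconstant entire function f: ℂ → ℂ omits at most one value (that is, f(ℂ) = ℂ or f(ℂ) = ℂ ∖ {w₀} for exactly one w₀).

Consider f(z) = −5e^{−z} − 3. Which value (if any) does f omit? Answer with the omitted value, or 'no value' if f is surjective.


Little Picard bounds the complement of f(ℂ) to at most one point.
e^{−z} is never zero on ℂ, so -5·e^{−z} takes every value in ℂ ∖ {0}. Adding -3 shifts the range to ℂ ∖ {-3}. Thus f omits exactly the value -3.

Omitted value: -3.


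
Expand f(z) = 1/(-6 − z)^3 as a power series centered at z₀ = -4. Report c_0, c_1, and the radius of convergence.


Let w = z − z₀, so z = z₀ + w.
Then -6 − z = -6 − (z₀ + w) = (-6 − z₀) − w = -2 − w.
f(z) = 1/(-2 − w)^3 = (1/(-2)^3) · (1 − w/(-2))^{−3}.
By the binomial series (1−u)^{−3} = Σ_{n≥0} C(n+2, 2) u^n for |u|<1, with u = w/(-2):
  c_n = C(n+2, 2) / (-2)^(n+3).
  c_0 = 1/(-2)^3 = -1/8.
  c_1 = 3/(-2)^4 = 3/16.
The series is valid for |w/d| < 1, i.e. |z − z₀| < |d|.
Radius of convergence: R = |-6 − z₀| = |-2| = 2 (distance from z₀ to the singularity z = -6).

c_0 = -1/8, c_1 = 3/16; R = 2.


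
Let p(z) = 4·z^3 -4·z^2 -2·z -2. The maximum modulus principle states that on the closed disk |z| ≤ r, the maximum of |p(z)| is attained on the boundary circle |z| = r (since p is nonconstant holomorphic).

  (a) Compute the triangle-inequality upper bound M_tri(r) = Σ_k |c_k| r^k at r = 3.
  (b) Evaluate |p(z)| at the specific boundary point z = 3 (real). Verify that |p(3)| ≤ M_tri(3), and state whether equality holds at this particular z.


Coefficients: c_0 = -2, c_1 = -2, c_2 = -4, c_3 = 4. Radius r = 3.
Part (a). Triangle bound: M_tri(r) = Σ_k |c_k| r^k
  = |-2|·3^0 + |-2|·3^1 + |-4|·3^2 + |4|·3^3
  = 2 + 6 + 36 + 108 = 152.
This bounds M(r) := max_{|z|=r} |p(z)| from above; equality holds iff all terms c_k z^k can be made to align in phase at a single z on |z|=r.
Part (b). At z = 3 (real, on the circle |z| = r):
  p(3) = (-2)·3^0 + (-2)·3^1 + (-4)·3^2 + (4)·3^3 = 64.
  |p(3)| = 64.
Check: |p(3)| = 64 ≤ 152 = M_tri(3). ✓ Equality does not hold at z = 3 (the coefficients have mixed signs, so the terms do not all align in phase there).

M_tri(3) = 152; |p(3)| = 64; equality at z=3: no.


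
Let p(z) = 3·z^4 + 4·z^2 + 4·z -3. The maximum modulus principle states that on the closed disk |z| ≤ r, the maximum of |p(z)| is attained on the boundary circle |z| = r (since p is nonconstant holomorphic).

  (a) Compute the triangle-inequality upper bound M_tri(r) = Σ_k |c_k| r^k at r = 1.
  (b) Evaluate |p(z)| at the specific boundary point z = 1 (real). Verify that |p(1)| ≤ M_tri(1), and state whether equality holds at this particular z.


Coefficients: c_0 = -3, c_1 = 4, c_2 = 4, c_3 = 0, c_4 = 3. Radius r = 1.
Part (a). Triangle bound: M_tri(r) = Σ_k |c_k| r^k
  = |-3|·1^0 + |4|·1^1 + |4|·1^2 + |0|·1^3 + |3|·1^4
  = 3 + 4 + 4 + 0 + 3 = 14.
This bounds M(r) := max_{|z|=r} |p(z)| from above; equality holds iff all terms c_k z^k can be made to align in phase at a single z on |z|=r.
Part (b). At z = 1 (real, on the circle |z| = r):
  p(1) = (-3)·1^0 + (4)·1^1 + (4)·1^2 + (0)·1^3 + (3)·1^4 = 8.
  |p(1)| = 8.
Check: |p(1)| = 8 ≤ 14 = M_tri(1). ✓ Equality does not hold at z = 1 (the coefficients have mixed signs, so the terms do not all align in phase there).

M_tri(1) = 14; |p(1)| = 8; equality at z=1: no.


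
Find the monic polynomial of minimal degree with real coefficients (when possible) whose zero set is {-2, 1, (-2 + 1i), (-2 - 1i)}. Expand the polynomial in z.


The polynomial is p(z) = ∏_{α ∈ S} (z − α), where S = {-2, 1, (-2 + 1i), (-2 - 1i)}.
Expanding the product yields: p(z) = z^4 + 5·z^3 + 7·z^2 -3·z -10.
Note conjugate pairs combine to real quadratics: (z − (-2+1i))(z − (-2−1i)) = z² + 4z + 5.
The resulting polynomial has degree 4 and real coefficients as required.

p(z) = z^4 + 5·z^3 + 7·z^2 -3·z -10.


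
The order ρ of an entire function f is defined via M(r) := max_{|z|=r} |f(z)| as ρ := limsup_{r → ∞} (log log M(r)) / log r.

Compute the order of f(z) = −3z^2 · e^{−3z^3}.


M(r) = max_{|z|=r} |-3|·|z|^2·|e^{−3z^3}| = 3·r^2 · e^{3r^3} (the factors attain their maxima compatibly on |z|=r). Then log M(r) = log 3 + 2·log r + 3r^3, dominated by the last term, so log log M(r) ~ 3·log r. The polynomial factor -3z^2 contributes only a log r term and does not affect the order. ρ = 3.
Therefore ρ = 3.

Order ρ = 3.


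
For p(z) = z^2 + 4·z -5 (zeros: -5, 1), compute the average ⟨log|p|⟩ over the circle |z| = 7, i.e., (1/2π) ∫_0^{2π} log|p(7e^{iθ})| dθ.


Zeros: -5, 1; r = 7.
Inside |z| < r: -5, 1. Outside (|z| ≥ r): ∅.
p(0) = -5, so log|p(0)| = log(5) = 1.6094.
Apply Jensen: I(r) = log|p(0)| + Σ_k log(r/|z_k|), summed over zeros inside |z| < r.
  log(r/|z_k|) for z_k = -5: log(7/5) = 0.3365
  log(r/|z_k|) for z_k = 1: log(7/1) = 1.9459
Sum over inside zeros: 2.2824.
I(r) = log|p(0)| + (inside sum) = 1.6094 + 2.2824 = 3.8918.
Closed form (all zeros inside, monic): I(r) = n·log(r) = 2·log(7) = 3.8918. ✓

I(r) ≈ 3.8918.


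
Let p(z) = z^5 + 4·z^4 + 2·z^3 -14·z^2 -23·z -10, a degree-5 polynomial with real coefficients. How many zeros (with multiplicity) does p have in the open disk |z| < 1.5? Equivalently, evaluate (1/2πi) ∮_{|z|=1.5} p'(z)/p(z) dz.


The zeros of p are: 2, -1, (-2 + 1i), (-2 - 1i), -1.
Their magnitudes are: 2, 1, 2.236, 2.236, 1.
Zeros with |z| < R = 1.5: -1, -1.
Count = 2.
By the argument principle, (1/2πi) ∮_{|z|=R} p'(z)/p(z) dz equals exactly this count.

Number of zeros inside |z| < 1.5: 2.


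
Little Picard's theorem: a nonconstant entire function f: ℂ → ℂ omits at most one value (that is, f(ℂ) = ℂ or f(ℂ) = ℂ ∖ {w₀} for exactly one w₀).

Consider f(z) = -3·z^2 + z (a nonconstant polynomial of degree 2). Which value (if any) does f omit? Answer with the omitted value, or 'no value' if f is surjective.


Little Picard bounds the complement of f(ℂ) to at most one point.
For every w ∈ ℂ, the equation p(z) − w = 0 is a nonconstant polynomial in z and hence has at least one root by the fundamental theorem of algebra. So p is surjective onto ℂ, omitting no value.

Omitted value: no value.


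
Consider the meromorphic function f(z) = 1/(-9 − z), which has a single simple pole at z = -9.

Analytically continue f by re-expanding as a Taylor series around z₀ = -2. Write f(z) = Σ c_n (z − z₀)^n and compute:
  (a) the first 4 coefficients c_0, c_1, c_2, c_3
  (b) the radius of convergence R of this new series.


Let w = z − z₀, so z = z₀ + w.
Then -9 − z = -9 − (z₀ + w) = (-9 − z₀) − w = -7 − w.
f(z) = 1/(-7 − w) = (1/(-7)) · 1/(1 − w/(-7)) = Σ_{n≥0} w^n / (-7)^(n+1).
So c_n = 1/(-7)^(n+1):
  c_0 = 1/(-7)^1 = -1/7.
  c_1 = 1/(-7)^2 = 1/49.
  c_2 = 1/(-7)^3 = -1/343.
  c_3 = 1/(-7)^4 = 1/2401.
The series is valid for |w/d| < 1, i.e. |z − z₀| < |d|.
Radius of convergence: R = |-9 − z₀| = |-7| = 7 (distance from z₀ to the singularity z = -9).

c_0 = -1/7, c_1 = 1/49, c_2 = -1/343, c_3 = 1/2401; R = 7.


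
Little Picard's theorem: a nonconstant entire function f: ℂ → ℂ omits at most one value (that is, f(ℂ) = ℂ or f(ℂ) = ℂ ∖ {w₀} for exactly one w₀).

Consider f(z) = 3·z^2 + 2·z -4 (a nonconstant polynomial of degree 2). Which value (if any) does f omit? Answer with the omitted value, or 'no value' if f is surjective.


Little Picard bounds the complement of f(ℂ) to at most one point.
For every w ∈ ℂ, the equation p(z) − w = 0 is a nonconstant polynomial in z and hence has at least one root by the fundamental theorem of algebra. So p is surjective onto ℂ, omitting no value.

Omitted value: no value.


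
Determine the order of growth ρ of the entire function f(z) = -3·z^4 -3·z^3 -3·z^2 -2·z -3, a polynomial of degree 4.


|f(z)| ≤ Σ|c_k|·r^k = O(r^4) as r → ∞. Polynomial growth is O(e^{r^ε}) for every ε > 0 (since r^4/e^{r^ε} → 0), so ρ ≤ ε for all ε > 0, i.e. ρ = 0. Every nonconstant polynomial has order 0.
Therefore ρ = 0.

Order ρ = 0.


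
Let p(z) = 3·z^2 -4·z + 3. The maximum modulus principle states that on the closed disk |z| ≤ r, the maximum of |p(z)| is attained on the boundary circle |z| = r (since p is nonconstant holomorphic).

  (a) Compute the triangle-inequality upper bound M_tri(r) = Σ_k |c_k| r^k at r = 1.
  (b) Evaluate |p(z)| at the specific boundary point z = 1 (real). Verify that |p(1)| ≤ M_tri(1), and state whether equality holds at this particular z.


Coefficients: c_0 = 3, c_1 = -4, c_2 = 3. Radius r = 1.
Part (a). Triangle bound: M_tri(r) = Σ_k |c_k| r^k
  = |3|·1^0 + |-4|·1^1 + |3|·1^2
  = 3 + 4 + 3 = 10.
This bounds M(r) := max_{|z|=r} |p(z)| from above; equality holds iff all terms c_k z^k can be made to align in phase at a single z on |z|=r.
Part (b). At z = 1 (real, on the circle |z| = r):
  p(1) = (3)·1^0 + (-4)·1^1 + (3)·1^2 = 2.
  |p(1)| = 2.
Check: |p(1)| = 2 ≤ 10 = M_tri(1). ✓ Equality does not hold at z = 1 (the coefficients have mixed signs, so the terms do not all align in phase there).

M_tri(1) = 10; |p(1)| = 2; equality at z=1: no.


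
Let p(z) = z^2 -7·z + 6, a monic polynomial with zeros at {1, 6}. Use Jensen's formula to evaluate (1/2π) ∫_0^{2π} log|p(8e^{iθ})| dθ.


Zeros: 1, 6; r = 8.
Inside |z| < r: 1, 6. Outside (|z| ≥ r): ∅.
p(0) = 6, so log|p(0)| = log(6) = 1.7918.
Apply Jensen: I(r) = log|p(0)| + Σ_k log(r/|z_k|), summed over zeros inside |z| < r.
  log(r/|z_k|) for z_k = 1: log(8/1) = 2.0794
  log(r/|z_k|) for z_k = 6: log(8/6) = 0.2877
Sum over inside zeros: 2.3671.
I(r) = log|p(0)| + (inside sum) = 1.7918 + 2.3671 = 4.1589.
Closed form (all zeros inside, monic): I(r) = n·log(r) = 2·log(8) = 4.1589. ✓

I(r) ≈ 4.1589.


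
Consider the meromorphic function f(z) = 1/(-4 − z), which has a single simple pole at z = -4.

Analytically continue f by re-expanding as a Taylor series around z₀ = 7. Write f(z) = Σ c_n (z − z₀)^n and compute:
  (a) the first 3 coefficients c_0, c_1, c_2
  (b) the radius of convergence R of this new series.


Let w = z − z₀, so z = z₀ + w.
Then -4 − z = -4 − (z₀ + w) = (-4 − z₀) − w = -11 − w.
f(z) = 1/(-11 − w) = (1/(-11)) · 1/(1 − w/(-11)) = Σ_{n≥0} w^n / (-11)^(n+1).
So c_n = 1/(-11)^(n+1):
  c_0 = 1/(-11)^1 = -1/11.
  c_1 = 1/(-11)^2 = 1/121.
  c_2 = 1/(-11)^3 = -1/1331.
The series is valid for |w/d| < 1, i.e. |z − z₀| < |d|.
Radius of convergence: R = |-4 − z₀| = |-11| = 11 (distance from z₀ to the singularity z = -4).

c_0 = -1/11, c_1 = 1/121, c_2 = -1/1331; R = 11.


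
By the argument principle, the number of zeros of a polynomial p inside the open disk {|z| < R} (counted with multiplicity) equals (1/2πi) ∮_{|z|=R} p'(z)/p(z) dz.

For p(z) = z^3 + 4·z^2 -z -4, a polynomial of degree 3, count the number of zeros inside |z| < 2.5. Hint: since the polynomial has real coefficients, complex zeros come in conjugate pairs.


The zeros of p are: 1, -4, -1.
Their magnitudes are: 1, 4, 1.
Zeros with |z| < R = 2.5: 1, -1.
Count = 2.
By the argument principle, (1/2πi) ∮_{|z|=R} p'(z)/p(z) dz equals exactly this count.

Number of zeros inside |z| < 2.5: 2.


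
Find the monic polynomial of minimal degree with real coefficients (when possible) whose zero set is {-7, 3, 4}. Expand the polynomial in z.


The polynomial is p(z) = ∏_{α ∈ S} (z − α), where S = {-7, 3, 4}.
Expanding the product yields: p(z) = z^3 -37·z + 84.
The resulting polynomial has degree 3 and real coefficients as required.

p(z) = z^3 -37·z + 84.


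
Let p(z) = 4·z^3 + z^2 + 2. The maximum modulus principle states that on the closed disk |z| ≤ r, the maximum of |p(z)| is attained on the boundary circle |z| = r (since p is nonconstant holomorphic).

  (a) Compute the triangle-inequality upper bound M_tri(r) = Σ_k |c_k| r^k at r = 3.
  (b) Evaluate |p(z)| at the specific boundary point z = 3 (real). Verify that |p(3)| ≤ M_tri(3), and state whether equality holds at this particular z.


Coefficients: c_0 = 2, c_1 = 0, c_2 = 1, c_3 = 4. Radius r = 3.
Part (a). Triangle bound: M_tri(r) = Σ_k |c_k| r^k
  = |2|·3^0 + |0|·3^1 + |1|·3^2 + |4|·3^3
  = 2 + 0 + 9 + 108 = 119.
This bounds M(r) := max_{|z|=r} |p(z)| from above; equality holds iff all terms c_k z^k can be made to align in phase at a single z on |z|=r.
Part (b). At z = 3 (real, on the circle |z| = r):
  p(3) = (2)·3^0 + (0)·3^1 + (1)·3^2 + (4)·3^3 = 119.
  |p(3)| = 119.
Since all nonzero coefficients share the same sign, |p(3)| = 119 = M_tri(3); the triangle bound is attained at z = 3, so in fact M(r) = 119.

M_tri(3) = 119; |p(3)| = 119; equality at z=3: yes.


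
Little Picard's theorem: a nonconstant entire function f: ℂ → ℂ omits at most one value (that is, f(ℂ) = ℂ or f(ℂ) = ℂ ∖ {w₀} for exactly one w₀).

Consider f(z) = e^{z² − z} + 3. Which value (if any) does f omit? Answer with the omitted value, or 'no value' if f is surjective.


Little Picard bounds the complement of f(ℂ) to at most one point.
The exponent g(z) = z² − z is a nonconstant polynomial, hence surjective onto ℂ. So e^{g(z)} takes every value in {e^w : w ∈ ℂ} = ℂ ∖ {0}. Adding 3 shifts the range to ℂ ∖ {3}. f omits exactly 3.

Omitted value: 3.
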